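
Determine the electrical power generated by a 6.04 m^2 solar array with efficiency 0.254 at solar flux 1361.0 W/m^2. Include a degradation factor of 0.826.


P = area * eta * S * degradation
P = 6.04 * 0.254 * 1361.0 * 0.826
P = 1724.6812 W

1724.6812 W


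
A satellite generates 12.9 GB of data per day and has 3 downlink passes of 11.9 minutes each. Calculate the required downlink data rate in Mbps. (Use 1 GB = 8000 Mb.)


total contact time = 3 * 11.9 * 60 = 2142.0000 s
data = 12.9 GB = 103200.0000 Mb
rate = 103200.0000 / 2142.0000 = 48.1793 Mbps

48.1793 Mbps


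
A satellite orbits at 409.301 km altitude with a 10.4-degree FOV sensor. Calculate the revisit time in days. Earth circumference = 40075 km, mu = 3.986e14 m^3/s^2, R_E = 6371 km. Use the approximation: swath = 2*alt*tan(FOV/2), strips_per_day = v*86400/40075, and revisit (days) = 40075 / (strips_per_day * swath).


swath = 2*409.301*tan(0.09075712) = 74.4986 km
v = sqrt(mu/r) = 7667.3301 m/s = 7.6673 km/s
strips/day = v*86400/40075 = 7.6673*86400/40075 = 16.5304
coverage/day = strips * swath = 16.5304 * 74.4986 = 1231.4948 km
revisit = 40075 / 1231.4948 = 32.5418 days

32.5418 days


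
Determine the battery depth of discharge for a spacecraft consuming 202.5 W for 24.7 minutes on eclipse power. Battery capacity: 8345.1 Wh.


E_used = P * t / 60 = 202.5 * 24.7 / 60 = 83.3625 Wh
DOD = E_used / E_total * 100 = 83.3625 / 8345.1 * 100
DOD = 0.9989395 %

0.9989 %


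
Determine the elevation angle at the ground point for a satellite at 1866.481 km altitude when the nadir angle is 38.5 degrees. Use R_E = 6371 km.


r = R_E + alt = 8237.4810 km
Law of sines in the satellite / Earth-center / ground-point triangle:
  sin(nadir)/R_E = sin(90 + el)/r  =>  cos(el) = (r/R_E)*sin(nadir)
cos(el) = (8237.4810 / 6371.0000) * sin(38.5 deg) = 0.8048897
el = arccos(0.8048897) = 36.4004 deg
(Earth-central angle = 90 - nadir - el = 15.0996 deg)

36.4004 degrees


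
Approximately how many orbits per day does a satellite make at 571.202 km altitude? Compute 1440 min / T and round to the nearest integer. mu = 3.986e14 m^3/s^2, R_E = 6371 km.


r = 6.942202e+06 m
T = 2*pi*sqrt(r^3/mu) = 5756.4812 s = 95.9414 min
revs/day = 1440 / 95.9414 = 15.0092
Rounded: 15 revolutions per day

15 revolutions per day


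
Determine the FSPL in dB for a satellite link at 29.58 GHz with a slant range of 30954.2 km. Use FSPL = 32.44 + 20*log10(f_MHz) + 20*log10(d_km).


f = 29.58 GHz = 29580.0000 MHz
d = 30954.2 km
FSPL = 32.44 + 20*log10(29580.0000) + 20*log10(30954.2)
FSPL = 32.44 + 89.4200 + 89.8144
FSPL = 211.6744 dB

211.6744 dB


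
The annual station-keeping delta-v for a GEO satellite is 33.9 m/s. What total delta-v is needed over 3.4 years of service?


dV = rate * years = 33.9 * 3.4
dV = 115.2600 m/s

115.2600 m/s


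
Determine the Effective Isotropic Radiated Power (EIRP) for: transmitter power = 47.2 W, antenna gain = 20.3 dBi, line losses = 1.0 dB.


Pt = 47.2 W = 16.7394 dBW
EIRP = Pt_dBW + Gt - losses = 16.7394 + 20.3 - 1.0 = 36.0394 dBW

36.0394 dBW


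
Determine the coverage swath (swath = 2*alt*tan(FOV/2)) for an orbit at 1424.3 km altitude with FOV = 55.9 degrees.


FOV = 55.9 deg = 0.9756391 rad
swath = 2 * alt * tan(FOV/2) = 2 * 1424.3 * tan(0.4878195)
swath = 2 * 1424.3 * 0.5305906
swath = 1511.4403 km

1511.4403 km


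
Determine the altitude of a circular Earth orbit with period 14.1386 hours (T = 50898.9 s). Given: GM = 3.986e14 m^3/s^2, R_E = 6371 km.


T = 50898.9 s
r = (mu*T^2/(4*pi^2))^(1/3) = (3.986e14 * 50898.9^2 / (4*pi^2))^(1/3)
r = 2.9684617e+07 m = 29684.6170 km
alt = r - R_E = 29684.6170 - 6371 = 23313.6170 km

23313.6170 km


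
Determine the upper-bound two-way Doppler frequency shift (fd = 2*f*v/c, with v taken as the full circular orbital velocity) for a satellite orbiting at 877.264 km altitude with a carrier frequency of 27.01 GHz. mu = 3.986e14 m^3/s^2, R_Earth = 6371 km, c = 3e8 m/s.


r = 7.248264e+06 m
v = sqrt(mu/r) = 7415.6914 m/s (worst-case radial velocity)
f = 27.01 GHz = 2.701e+10 Hz
fd = 2*f*v/c = 2*2.701e+10*7415.6914/3.0e+08
fd = 1.3353188e+06 Hz

1.3353e+06 Hz


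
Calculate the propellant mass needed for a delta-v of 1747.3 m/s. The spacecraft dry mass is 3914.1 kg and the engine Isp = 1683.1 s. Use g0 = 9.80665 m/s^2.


ve = Isp * g0 = 1683.1 * 9.80665 = 16505.572615 m/s
mass ratio = exp(dv/ve) = exp(1747.3/16505.572615) = 1.11166758
m_prop = m_dry * (mr - 1) = 3914.1 * (1.11166758 - 1)
m_prop = 437.0781 kg

437.0781 kg


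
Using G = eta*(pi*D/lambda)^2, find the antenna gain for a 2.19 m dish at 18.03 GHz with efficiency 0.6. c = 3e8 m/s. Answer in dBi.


lambda = c/f = 3e8 / 1.803e+10 = 0.01663894 m
G = eta*(pi*D/lambda)^2 = 0.6*(pi*2.19/0.01663894)^2
G = 102586.0173 (linear)
G = 10*log10(102586.0173) = 50.1109 dBi

50.1109 dBi


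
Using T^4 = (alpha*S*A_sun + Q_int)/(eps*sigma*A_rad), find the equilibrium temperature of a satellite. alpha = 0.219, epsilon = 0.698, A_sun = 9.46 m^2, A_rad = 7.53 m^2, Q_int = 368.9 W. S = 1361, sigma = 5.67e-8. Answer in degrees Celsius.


Numerator = alpha*S*A_sun + Q_int = 0.219*1361*9.46 + 368.9 = 3188.5381 W
Denominator = eps*sigma*A_rad = 0.698*5.67e-8*7.53 = 2.980118e-07 W/K^4
T^4 = 1.0699369e+10 K^4
T = 321.6174 K = 48.4674 C

48.4674 degrees Celsius


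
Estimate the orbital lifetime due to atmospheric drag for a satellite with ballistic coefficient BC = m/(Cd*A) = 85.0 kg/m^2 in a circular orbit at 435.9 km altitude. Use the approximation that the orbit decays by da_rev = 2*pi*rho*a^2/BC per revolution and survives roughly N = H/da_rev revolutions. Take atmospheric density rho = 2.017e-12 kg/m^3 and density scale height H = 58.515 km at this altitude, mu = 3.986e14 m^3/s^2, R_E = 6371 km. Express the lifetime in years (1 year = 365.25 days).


a = R_E + alt = 6806.9000 km = 6.8069e+06 m
da_rev = 2*pi*rho*a^2/BC = 2*pi*2.017e-12*(6.8069e+06)^2/85.0 = 6.908211 m per revolution
N = H/da_rev = 58515.0000 m / 6.908211 m = 8470.3553 revolutions
P = 2*pi*sqrt(a^3/mu) = 5589.0150 s
lifetime = N*P = 8470.3553 * 5589.0150 = 4.7340943e+07 s = 547.9276 days
years = 547.9276 / 365.25 = 1.5001 years

1.5001 years


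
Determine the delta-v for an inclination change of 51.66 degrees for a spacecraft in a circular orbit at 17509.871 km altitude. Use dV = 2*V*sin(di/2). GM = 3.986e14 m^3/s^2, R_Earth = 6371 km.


r = 23880.8710 km = 2.3880871e+07 m
V = sqrt(mu/r) = 4085.4845 m/s
di = 51.66 deg = 0.9016371 rad
dV = 2*V*sin(di/2) = 2*4085.4845*sin(0.4508185)
dV = 3560.1112 m/s = 3.5601 km/s

3.5601 km/s


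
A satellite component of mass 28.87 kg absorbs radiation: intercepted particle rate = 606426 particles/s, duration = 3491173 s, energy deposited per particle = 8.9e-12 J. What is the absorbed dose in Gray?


Total energy deposited = rate * time * E_per
  = 606426 * 3491173 * 8.9e-12 = 18.8425 J
Dose = E_total / mass = 18.8425 / 28.87
Dose = 0.6526681 Gy

0.6527 Gy


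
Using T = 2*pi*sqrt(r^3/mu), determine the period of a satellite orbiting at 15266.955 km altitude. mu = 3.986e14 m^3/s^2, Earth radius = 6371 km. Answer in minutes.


r = 21637.9550 km = 2.1637955e+07 m
T = 2*pi*sqrt(r^3/mu) = 2*pi*sqrt(1.0130914e+22 / 3.986e14)
T = 31676.3798 s = 527.9397 min

527.9397 minutes


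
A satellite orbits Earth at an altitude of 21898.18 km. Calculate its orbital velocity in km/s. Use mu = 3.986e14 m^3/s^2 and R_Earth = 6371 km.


r = R_E + alt = 6371.0 + 21898.18 = 28269.1800 km = 2.826918e+07 m
v = sqrt(mu/r) = sqrt(3.986e14 / 2.826918e+07) = 3755.0182 m/s = 3.7550 km/s

3.7550 km/s


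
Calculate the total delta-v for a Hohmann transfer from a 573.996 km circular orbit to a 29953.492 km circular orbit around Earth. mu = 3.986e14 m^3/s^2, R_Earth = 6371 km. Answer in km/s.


r1 = 6944.9960 km = 6.944996e+06 m
r2 = 36324.4920 km = 3.6324492e+07 m
dv1 = sqrt(mu/r1)*(sqrt(2*r2/(r1+r2)) - 1) = 2240.6247 m/s
dv2 = sqrt(mu/r2)*(1 - sqrt(2*r1/(r1+r2))) = 1435.7515 m/s
total dv = |dv1| + |dv2| = 2240.6247 + 1435.7515 = 3676.3763 m/s = 3.6764 km/s

3.6764 km/s


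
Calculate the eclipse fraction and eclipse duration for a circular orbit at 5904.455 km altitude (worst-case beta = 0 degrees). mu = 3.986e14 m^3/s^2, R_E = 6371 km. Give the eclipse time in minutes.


r = 12275.4550 km
T = 225.5882 min
Eclipse fraction = arcsin(R_E/r)/pi = arcsin(6371.0000/12275.4550)/pi
= arcsin(0.5190032)/pi = 0.1736967
Eclipse duration = 0.1736967 * 225.5882 = 39.1839 min

39.1839 minutes


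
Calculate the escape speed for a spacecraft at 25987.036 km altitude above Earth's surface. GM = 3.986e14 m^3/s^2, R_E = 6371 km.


r = 6371.0 + 25987.036 = 32358.0360 km = 3.2358036e+07 m
v_esc = sqrt(2*mu/r) = sqrt(2*3.986e14 / 3.2358036e+07)
v_esc = 4963.5519 m/s = 4.9636 km/s

4.9636 km/s


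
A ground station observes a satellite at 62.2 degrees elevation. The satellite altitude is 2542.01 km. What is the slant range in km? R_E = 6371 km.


h = 2542.01 km, el = 62.2 deg
d = -R_E*sin(el) + sqrt((R_E*sin(el))^2 + 2*R_E*h + h^2)
d = -6371.0000*sin(1.0856) + sqrt((6371.0000*0.884581)^2 + 2*6371.0000*2542.01 + 2542.01^2)
d = 2767.4787 km

2767.4787 km


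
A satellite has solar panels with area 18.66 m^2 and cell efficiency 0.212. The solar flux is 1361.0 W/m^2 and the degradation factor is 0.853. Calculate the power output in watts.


P = area * eta * S * degradation
P = 18.66 * 0.212 * 1361.0 * 0.853
P = 4592.5581 W

4592.5581 W


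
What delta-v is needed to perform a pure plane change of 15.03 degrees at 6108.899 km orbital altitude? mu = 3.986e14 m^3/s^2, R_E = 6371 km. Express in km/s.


r = 12479.8990 km = 1.2479899e+07 m
V = sqrt(mu/r) = 5651.4919 m/s
di = 15.03 deg = 0.262323 rad
dV = 2*V*sin(di/2) = 2*5651.4919*sin(0.1311615)
dV = 1478.2692 m/s = 1.4783 km/s

1.4783 km/s


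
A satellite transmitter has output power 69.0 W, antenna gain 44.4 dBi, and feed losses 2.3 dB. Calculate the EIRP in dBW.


Pt = 69.0 W = 18.3885 dBW
EIRP = Pt_dBW + Gt - losses = 18.3885 + 44.4 - 2.3 = 60.4885 dBW

60.4885 dBW


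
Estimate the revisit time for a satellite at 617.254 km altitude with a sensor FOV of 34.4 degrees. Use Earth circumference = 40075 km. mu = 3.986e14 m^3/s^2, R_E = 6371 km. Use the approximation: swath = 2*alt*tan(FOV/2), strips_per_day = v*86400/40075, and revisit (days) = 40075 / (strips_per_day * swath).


swath = 2*617.254*tan(0.3001966) = 382.1441 km
v = sqrt(mu/r) = 7552.3882 m/s = 7.5524 km/s
strips/day = v*86400/40075 = 7.5524*86400/40075 = 16.2826
coverage/day = strips * swath = 16.2826 * 382.1441 = 6222.3098 km
revisit = 40075 / 6222.3098 = 6.4405 days

6.4405 days


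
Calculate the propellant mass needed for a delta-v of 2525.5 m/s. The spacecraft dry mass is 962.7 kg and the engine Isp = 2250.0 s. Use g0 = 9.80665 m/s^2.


ve = Isp * g0 = 2250.0 * 9.80665 = 22064.962500 m/s
mass ratio = exp(dv/ve) = exp(2525.5/22064.962500) = 1.12126496
m_prop = m_dry * (mr - 1) = 962.7 * (1.12126496 - 1)
m_prop = 116.7418 kg

116.7418 kg


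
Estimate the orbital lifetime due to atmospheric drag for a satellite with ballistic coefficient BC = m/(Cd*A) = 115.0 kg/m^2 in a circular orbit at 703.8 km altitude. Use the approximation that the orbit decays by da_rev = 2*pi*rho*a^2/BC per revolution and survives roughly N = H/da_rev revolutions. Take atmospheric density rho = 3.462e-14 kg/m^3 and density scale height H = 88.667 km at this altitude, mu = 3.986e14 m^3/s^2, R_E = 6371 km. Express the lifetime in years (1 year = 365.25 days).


a = R_E + alt = 7074.8000 km = 7.0748e+06 m
da_rev = 2*pi*rho*a^2/BC = 2*pi*3.462e-14*(7.0748e+06)^2/115.0 = 0.0946754604 m per revolution
N = H/da_rev = 88667.0000 m / 0.0946754604 m = 936536.2429 revolutions
P = 2*pi*sqrt(a^3/mu) = 5922.1918 s
lifetime = N*P = 936536.2429 * 5922.1918 = 5.5463473e+09 s = 64193.8345 days
years = 64193.8345 / 365.25 = 175.7531 years

175.7531 years


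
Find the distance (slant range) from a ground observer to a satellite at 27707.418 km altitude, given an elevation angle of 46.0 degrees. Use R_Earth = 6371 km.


h = 27707.418 km, el = 46.0 deg
d = -R_E*sin(el) + sqrt((R_E*sin(el))^2 + 2*R_E*h + h^2)
d = -6371.0000*sin(0.8028515) + sqrt((6371.0000*0.7193398)^2 + 2*6371.0000*27707.418 + 27707.418^2)
d = 29206.9076 km

29206.9076 km


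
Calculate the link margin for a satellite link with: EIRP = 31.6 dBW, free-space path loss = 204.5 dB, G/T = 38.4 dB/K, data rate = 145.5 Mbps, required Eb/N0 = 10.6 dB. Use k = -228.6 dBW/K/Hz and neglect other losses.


C/N0 = EIRP - FSPL + G/T - k = 31.6 - 204.5 + 38.4 - (-228.6)
C/N0 = 94.1000 dB-Hz
R_b = 145.5 Mbps = 1.455e+08 bps -> 10*log10(R_b) = 81.6286 dB-Hz
Eb/N0 = C/N0 - 10*log10(R_b) = 94.1000 - 81.6286 = 12.4714 dB
Margin = Eb/N0 - Eb/N0_req = 12.4714 - 10.6 = 1.8714 dB (link closes)

1.8714 dB


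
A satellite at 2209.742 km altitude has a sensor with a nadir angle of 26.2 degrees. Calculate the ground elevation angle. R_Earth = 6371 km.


r = R_E + alt = 8580.7420 km
Law of sines in the satellite / Earth-center / ground-point triangle:
  sin(nadir)/R_E = sin(90 + el)/r  =>  cos(el) = (r/R_E)*sin(nadir)
cos(el) = (8580.7420 / 6371.0000) * sin(26.2 deg) = 0.5946394
el = arccos(0.5946394) = 53.5131 deg
(Earth-central angle = 90 - nadir - el = 10.2869 deg)

53.5131 degrees


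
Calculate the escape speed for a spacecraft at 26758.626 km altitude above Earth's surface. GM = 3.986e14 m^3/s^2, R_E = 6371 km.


r = 6371.0 + 26758.626 = 33129.6260 km = 3.3129626e+07 m
v_esc = sqrt(2*mu/r) = sqrt(2*3.986e14 / 3.3129626e+07)
v_esc = 4905.4107 m/s = 4.9054 km/s

4.9054 km/s


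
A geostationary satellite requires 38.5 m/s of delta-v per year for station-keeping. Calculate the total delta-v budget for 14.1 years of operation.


dV = rate * years = 38.5 * 14.1
dV = 542.8500 m/s

542.8500 m/s


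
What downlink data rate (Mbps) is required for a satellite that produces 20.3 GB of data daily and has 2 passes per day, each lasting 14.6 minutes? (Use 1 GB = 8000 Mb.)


total contact time = 2 * 14.6 * 60 = 1752.0000 s
data = 20.3 GB = 162400.0000 Mb
rate = 162400.0000 / 1752.0000 = 92.6941 Mbps

92.6941 Mbps


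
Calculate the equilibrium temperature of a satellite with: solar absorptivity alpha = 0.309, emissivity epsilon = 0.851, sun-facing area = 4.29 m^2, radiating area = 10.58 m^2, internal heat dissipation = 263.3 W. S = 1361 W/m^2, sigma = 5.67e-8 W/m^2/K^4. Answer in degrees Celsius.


Numerator = alpha*S*A_sun + Q_int = 0.309*1361*4.29 + 263.3 = 2067.4552 W
Denominator = eps*sigma*A_rad = 0.851*5.67e-8*10.58 = 5.1050299e-07 W/K^4
T^4 = 4.0498396e+09 K^4
T = 252.2664 K = -20.8836 C

-20.8836 degrees Celsius


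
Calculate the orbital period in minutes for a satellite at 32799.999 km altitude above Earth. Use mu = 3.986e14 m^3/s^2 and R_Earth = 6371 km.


r = 39170.9990 km = 3.9170999e+07 m
T = 2*pi*sqrt(r^3/mu) = 2*pi*sqrt(6.0102695e+22 / 3.986e14)
T = 77153.9549 s = 1285.8992 min

1285.8992 minutes


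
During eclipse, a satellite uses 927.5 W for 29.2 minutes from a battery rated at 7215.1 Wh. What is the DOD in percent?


E_used = P * t / 60 = 927.5 * 29.2 / 60 = 451.3833 Wh
DOD = E_used / E_total * 100 = 451.3833 / 7215.1 * 100
DOD = 6.2561 %

6.2561 %


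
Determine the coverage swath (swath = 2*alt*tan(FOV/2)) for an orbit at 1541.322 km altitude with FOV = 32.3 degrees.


FOV = 32.3 deg = 0.5637413 rad
swath = 2 * alt * tan(FOV/2) = 2 * 1541.322 * tan(0.2818707)
swath = 2 * 1541.322 * 0.2895808
swath = 892.6744 km

892.6744 km


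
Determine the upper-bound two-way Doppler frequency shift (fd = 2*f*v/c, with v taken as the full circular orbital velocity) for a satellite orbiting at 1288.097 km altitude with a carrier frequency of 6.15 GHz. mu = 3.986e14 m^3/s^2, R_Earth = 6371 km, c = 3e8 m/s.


r = 7.659097e+06 m
v = sqrt(mu/r) = 7214.0619 m/s (worst-case radial velocity)
f = 6.15 GHz = 6.15e+09 Hz
fd = 2*f*v/c = 2*6.15e+09*7214.0619/3.0e+08
fd = 295776.5364 Hz

295776.5364 Hz


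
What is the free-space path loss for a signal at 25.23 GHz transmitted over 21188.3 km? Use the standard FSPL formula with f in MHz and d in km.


f = 25.23 GHz = 25230.0000 MHz
d = 21188.3 km
FSPL = 32.44 + 20*log10(25230.0000) + 20*log10(21188.3)
FSPL = 32.44 + 88.0383 + 86.5219
FSPL = 207.0003 dB

207.0003 dB


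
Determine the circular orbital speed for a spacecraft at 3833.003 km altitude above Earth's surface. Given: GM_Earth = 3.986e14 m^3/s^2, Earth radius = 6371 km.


r = R_E + alt = 6371.0 + 3833.003 = 10204.0030 km = 1.0204003e+07 m
v = sqrt(mu/r) = sqrt(3.986e14 / 1.0204003e+07) = 6250.0481 m/s = 6.2500 km/s

6.2500 km/s


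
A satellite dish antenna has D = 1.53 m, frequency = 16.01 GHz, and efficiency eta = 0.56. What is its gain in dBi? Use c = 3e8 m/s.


lambda = c/f = 3e8 / 1.601e+10 = 0.01873829 m
G = eta*(pi*D/lambda)^2 = 0.56*(pi*1.53/0.01873829)^2
G = 36847.7342 (linear)
G = 10*log10(36847.7342) = 45.6641 dBi

45.6641 dBi


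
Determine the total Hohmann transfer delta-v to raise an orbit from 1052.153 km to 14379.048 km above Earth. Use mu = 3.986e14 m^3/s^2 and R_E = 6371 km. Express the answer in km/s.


r1 = 7423.1530 km = 7.423153e+06 m
r2 = 20750.0480 km = 2.0750048e+07 m
dv1 = sqrt(mu/r1)*(sqrt(2*r2/(r1+r2)) - 1) = 1565.8536 m/s
dv2 = sqrt(mu/r2)*(1 - sqrt(2*r1/(r1+r2))) = 1201.2412 m/s
total dv = |dv1| + |dv2| = 1565.8536 + 1201.2412 = 2767.0948 m/s = 2.7671 km/s

2.7671 km/s


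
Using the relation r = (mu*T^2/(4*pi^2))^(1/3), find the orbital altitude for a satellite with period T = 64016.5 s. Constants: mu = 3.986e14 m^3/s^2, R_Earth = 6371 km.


T = 64016.5 s
r = (mu*T^2/(4*pi^2))^(1/3) = (3.986e14 * 64016.5^2 / (4*pi^2))^(1/3)
r = 3.4587603e+07 m = 34587.6034 km
alt = r - R_E = 34587.6034 - 6371 = 28216.6034 km

28216.6034 km


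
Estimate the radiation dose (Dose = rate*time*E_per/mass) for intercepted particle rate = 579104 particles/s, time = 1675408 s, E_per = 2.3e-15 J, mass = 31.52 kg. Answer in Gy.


Total energy deposited = rate * time * E_per
  = 579104 * 1675408 * 2.3e-15 = 0.002231542 J
Dose = E_total / mass = 0.002231542 / 31.52
Dose = 7.0797639e-05 Gy

7.0798e-05 Gy


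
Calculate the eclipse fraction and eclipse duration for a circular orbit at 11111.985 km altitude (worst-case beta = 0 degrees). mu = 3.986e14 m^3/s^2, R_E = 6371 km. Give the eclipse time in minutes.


r = 17482.9850 km
T = 383.4276 min
Eclipse fraction = arcsin(R_E/r)/pi = arcsin(6371.0000/17482.9850)/pi
= arcsin(0.3644115)/pi = 0.1187298
Eclipse duration = 0.1187298 * 383.4276 = 45.5243 min

45.5243 minutes


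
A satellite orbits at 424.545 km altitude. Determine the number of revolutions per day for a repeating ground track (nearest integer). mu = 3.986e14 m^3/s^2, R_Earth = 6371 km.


r = 6.795545e+06 m
T = 2*pi*sqrt(r^3/mu) = 5575.0358 s = 92.9173 min
revs/day = 1440 / 92.9173 = 15.4977
Rounded: 15 revolutions per day

15 revolutions per day


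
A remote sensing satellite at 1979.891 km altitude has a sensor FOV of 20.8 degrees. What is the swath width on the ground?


FOV = 20.8 deg = 0.3630285 rad
swath = 2 * alt * tan(FOV/2) = 2 * 1979.891 * tan(0.1815142)
swath = 2 * 1979.891 * 0.1835343
swath = 726.7560 km

726.7560 km


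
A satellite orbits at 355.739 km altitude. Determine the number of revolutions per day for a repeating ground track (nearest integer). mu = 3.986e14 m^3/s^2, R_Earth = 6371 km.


r = 6.726739e+06 m
T = 2*pi*sqrt(r^3/mu) = 5490.5783 s = 91.5096 min
revs/day = 1440 / 91.5096 = 15.7360
Rounded: 16 revolutions per day

16 revolutions per day


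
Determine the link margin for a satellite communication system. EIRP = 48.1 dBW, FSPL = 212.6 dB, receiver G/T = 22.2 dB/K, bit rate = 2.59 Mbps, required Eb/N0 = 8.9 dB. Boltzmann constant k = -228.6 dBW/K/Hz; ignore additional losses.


C/N0 = EIRP - FSPL + G/T - k = 48.1 - 212.6 + 22.2 - (-228.6)
C/N0 = 86.3000 dB-Hz
R_b = 2.59 Mbps = 2.59e+06 bps -> 10*log10(R_b) = 64.1330 dB-Hz
Eb/N0 = C/N0 - 10*log10(R_b) = 86.3000 - 64.1330 = 22.1670 dB
Margin = Eb/N0 - Eb/N0_req = 22.1670 - 8.9 = 13.2670 dB (link closes)

13.2670 dB


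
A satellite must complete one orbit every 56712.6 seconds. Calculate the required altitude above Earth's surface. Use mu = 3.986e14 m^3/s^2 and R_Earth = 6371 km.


T = 56712.6 s
r = (mu*T^2/(4*pi^2))^(1/3) = (3.986e14 * 56712.6^2 / (4*pi^2))^(1/3)
r = 3.1904031e+07 m = 31904.0309 km
alt = r - R_E = 31904.0309 - 6371 = 25533.0309 km

25533.0309 km


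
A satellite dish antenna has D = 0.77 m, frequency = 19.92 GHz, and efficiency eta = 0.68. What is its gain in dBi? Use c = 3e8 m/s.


lambda = c/f = 3e8 / 1.992e+10 = 0.01506024 m
G = eta*(pi*D/lambda)^2 = 0.68*(pi*0.77/0.01506024)^2
G = 17543.9050 (linear)
G = 10*log10(17543.9050) = 42.4413 dBi

42.4413 dBi


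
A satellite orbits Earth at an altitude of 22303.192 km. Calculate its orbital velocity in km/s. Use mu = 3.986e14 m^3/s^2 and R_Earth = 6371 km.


r = R_E + alt = 6371.0 + 22303.192 = 28674.1920 km = 2.8674192e+07 m
v = sqrt(mu/r) = sqrt(3.986e14 / 2.8674192e+07) = 3728.4048 m/s = 3.7284 km/s

3.7284 km/s


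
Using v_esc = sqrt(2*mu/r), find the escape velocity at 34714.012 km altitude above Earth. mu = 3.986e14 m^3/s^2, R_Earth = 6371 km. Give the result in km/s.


r = 6371.0 + 34714.012 = 41085.0120 km = 4.1085012e+07 m
v_esc = sqrt(2*mu/r) = sqrt(2*3.986e14 / 4.1085012e+07)
v_esc = 4404.9597 m/s = 4.4050 km/s

4.4050 km/s


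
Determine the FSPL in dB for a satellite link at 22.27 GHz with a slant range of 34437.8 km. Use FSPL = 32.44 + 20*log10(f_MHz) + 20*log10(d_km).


f = 22.27 GHz = 22270.0000 MHz
d = 34437.8 km
FSPL = 32.44 + 20*log10(22270.0000) + 20*log10(34437.8)
FSPL = 32.44 + 86.9544 + 90.7407
FSPL = 210.1351 dB

210.1351 dB


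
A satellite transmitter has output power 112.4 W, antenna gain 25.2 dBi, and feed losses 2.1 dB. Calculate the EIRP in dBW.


Pt = 112.4 W = 20.5077 dBW
EIRP = Pt_dBW + Gt - losses = 20.5077 + 25.2 - 2.1 = 43.6077 dBW

43.6077 dBW


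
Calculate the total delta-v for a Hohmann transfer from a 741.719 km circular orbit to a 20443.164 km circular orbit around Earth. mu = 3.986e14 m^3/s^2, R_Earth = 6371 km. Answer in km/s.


r1 = 7112.7190 km = 7.112719e+06 m
r2 = 26814.1640 km = 2.6814164e+07 m
dv1 = sqrt(mu/r1)*(sqrt(2*r2/(r1+r2)) - 1) = 1925.8539 m/s
dv2 = sqrt(mu/r2)*(1 - sqrt(2*r1/(r1+r2))) = 1358.9608 m/s
total dv = |dv1| + |dv2| = 1925.8539 + 1358.9608 = 3284.8147 m/s = 3.2848 km/s

3.2848 km/s


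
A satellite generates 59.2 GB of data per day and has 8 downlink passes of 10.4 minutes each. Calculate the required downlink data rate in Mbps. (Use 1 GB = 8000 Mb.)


total contact time = 8 * 10.4 * 60 = 4992.0000 s
data = 59.2 GB = 473600.0000 Mb
rate = 473600.0000 / 4992.0000 = 94.8718 Mbps

94.8718 Mbps


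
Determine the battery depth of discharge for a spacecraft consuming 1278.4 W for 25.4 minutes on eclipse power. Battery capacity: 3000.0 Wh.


E_used = P * t / 60 = 1278.4 * 25.4 / 60 = 541.1893 Wh
DOD = E_used / E_total * 100 = 541.1893 / 3000.0 * 100
DOD = 18.0396 %

18.0396 %


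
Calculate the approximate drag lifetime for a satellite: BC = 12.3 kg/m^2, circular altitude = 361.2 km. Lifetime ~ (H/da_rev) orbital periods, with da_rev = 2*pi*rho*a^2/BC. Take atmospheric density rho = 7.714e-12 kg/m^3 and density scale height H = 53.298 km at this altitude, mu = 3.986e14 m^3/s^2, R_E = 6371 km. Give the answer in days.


a = R_E + alt = 6732.2000 km = 6.7322e+06 m
da_rev = 2*pi*rho*a^2/BC = 2*pi*7.714e-12*(6.7322e+06)^2/12.3 = 178.594636 m per revolution
N = H/da_rev = 53298.0000 m / 178.594636 m = 298.4300 revolutions
P = 2*pi*sqrt(a^3/mu) = 5497.2658 s
lifetime = N*P = 298.4300 * 5497.2658 = 1.6405491e+06 s = 18.9878 days

18.9878 days


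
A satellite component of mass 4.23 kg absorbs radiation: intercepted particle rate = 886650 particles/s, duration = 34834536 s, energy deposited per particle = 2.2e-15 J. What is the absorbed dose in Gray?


Total energy deposited = rate * time * E_per
  = 886650 * 34834536 * 2.2e-15 = 0.06794929 J
Dose = E_total / mass = 0.06794929 / 4.23
Dose = 0.01606366 Gy

0.0161 Gy


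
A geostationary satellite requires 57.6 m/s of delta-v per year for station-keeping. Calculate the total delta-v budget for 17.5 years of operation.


dV = rate * years = 57.6 * 17.5
dV = 1008.0000 m/s

1008.0000 m/s


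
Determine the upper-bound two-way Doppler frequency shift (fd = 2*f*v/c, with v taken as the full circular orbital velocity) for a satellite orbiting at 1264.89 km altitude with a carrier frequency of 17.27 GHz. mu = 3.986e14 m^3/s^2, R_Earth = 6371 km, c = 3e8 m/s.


r = 7.63589e+06 m
v = sqrt(mu/r) = 7225.0160 m/s (worst-case radial velocity)
f = 17.27 GHz = 1.727e+10 Hz
fd = 2*f*v/c = 2*1.727e+10*7225.0160/3.0e+08
fd = 831840.1798 Hz

831840.1798 Hz


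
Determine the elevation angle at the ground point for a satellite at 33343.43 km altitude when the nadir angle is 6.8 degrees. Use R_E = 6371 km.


r = R_E + alt = 39714.4300 km
Law of sines in the satellite / Earth-center / ground-point triangle:
  sin(nadir)/R_E = sin(90 + el)/r  =>  cos(el) = (r/R_E)*sin(nadir)
cos(el) = (39714.4300 / 6371.0000) * sin(6.8 deg) = 0.738086
el = arccos(0.738086) = 42.4314 deg
(Earth-central angle = 90 - nadir - el = 40.7686 deg)

42.4314 degrees


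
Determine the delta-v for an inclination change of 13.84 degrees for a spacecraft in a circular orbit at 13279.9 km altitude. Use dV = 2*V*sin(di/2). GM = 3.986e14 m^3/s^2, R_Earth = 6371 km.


r = 19650.9000 km = 1.96509e+07 m
V = sqrt(mu/r) = 4503.7827 m/s
di = 13.84 deg = 0.2415536 rad
dV = 2*V*sin(di/2) = 2*4503.7827*sin(0.1207768)
dV = 1085.2618 m/s = 1.0853 km/s

1.0853 km/s


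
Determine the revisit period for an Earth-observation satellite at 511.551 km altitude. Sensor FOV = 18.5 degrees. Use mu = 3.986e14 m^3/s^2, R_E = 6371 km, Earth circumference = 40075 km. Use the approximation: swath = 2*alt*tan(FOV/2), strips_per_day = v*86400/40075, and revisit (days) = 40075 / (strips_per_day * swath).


swath = 2*511.551*tan(0.161443) = 166.6227 km
v = sqrt(mu/r) = 7610.1625 m/s = 7.6102 km/s
strips/day = v*86400/40075 = 7.6102*86400/40075 = 16.4072
coverage/day = strips * swath = 16.4072 * 166.6227 = 2733.8105 km
revisit = 40075 / 2733.8105 = 14.6590 days

14.6590 days


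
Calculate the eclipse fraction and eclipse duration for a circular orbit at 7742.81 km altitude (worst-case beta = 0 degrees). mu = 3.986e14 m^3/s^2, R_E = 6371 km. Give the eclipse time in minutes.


r = 14113.8100 km
T = 278.1163 min
Eclipse fraction = arcsin(R_E/r)/pi = arcsin(6371.0000/14113.8100)/pi
= arcsin(0.4514019)/pi = 0.1490759
Eclipse duration = 0.1490759 * 278.1163 = 41.4604 min

41.4604 minutes


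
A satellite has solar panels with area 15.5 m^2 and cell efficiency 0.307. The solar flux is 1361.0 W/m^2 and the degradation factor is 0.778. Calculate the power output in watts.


P = area * eta * S * degradation
P = 15.5 * 0.307 * 1361.0 * 0.778
P = 5038.5758 W

5038.5758 W


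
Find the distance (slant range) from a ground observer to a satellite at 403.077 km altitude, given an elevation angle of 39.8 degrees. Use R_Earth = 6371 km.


h = 403.077 km, el = 39.8 deg
d = -R_E*sin(el) + sqrt((R_E*sin(el))^2 + 2*R_E*h + h^2)
d = -6371.0000*sin(0.694641) + sqrt((6371.0000*0.6401097)^2 + 2*6371.0000*403.077 + 403.077^2)
d = 604.7763 km

604.7763 km


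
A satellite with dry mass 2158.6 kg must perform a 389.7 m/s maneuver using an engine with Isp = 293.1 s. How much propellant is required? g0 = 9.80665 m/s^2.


ve = Isp * g0 = 293.1 * 9.80665 = 2874.329115 m/s
mass ratio = exp(dv/ve) = exp(389.7/2874.329115) = 1.14520019
m_prop = m_dry * (mr - 1) = 2158.6 * (1.14520019 - 1)
m_prop = 313.4291 kg

313.4291 kg


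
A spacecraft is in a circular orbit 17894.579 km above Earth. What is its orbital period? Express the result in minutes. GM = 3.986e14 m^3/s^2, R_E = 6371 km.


r = 24265.5790 km = 2.4265579e+07 m
T = 2*pi*sqrt(r^3/mu) = 2*pi*sqrt(1.4288018e+22 / 3.986e14)
T = 37618.1305 s = 626.9688 min

626.9688 minutes


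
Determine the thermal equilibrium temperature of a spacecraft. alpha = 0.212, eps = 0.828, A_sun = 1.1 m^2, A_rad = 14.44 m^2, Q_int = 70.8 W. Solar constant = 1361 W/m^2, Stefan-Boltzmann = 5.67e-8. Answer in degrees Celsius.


Numerator = alpha*S*A_sun + Q_int = 0.212*1361*1.1 + 70.8 = 388.1852 W
Denominator = eps*sigma*A_rad = 0.828*5.67e-8*14.44 = 6.7792334e-07 W/K^4
T^4 = 5.7260928e+08 K^4
T = 154.6908 K = -118.4592 C

-118.4592 degrees Celsius


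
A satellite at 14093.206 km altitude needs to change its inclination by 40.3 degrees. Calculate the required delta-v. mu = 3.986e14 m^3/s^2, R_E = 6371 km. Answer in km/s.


r = 20464.2060 km = 2.0464206e+07 m
V = sqrt(mu/r) = 4413.3787 m/s
di = 40.3 deg = 0.7033677 rad
dV = 2*V*sin(di/2) = 2*4413.3787*sin(0.3516838)
dV = 3040.6333 m/s = 3.0406 km/s

3.0406 km/s


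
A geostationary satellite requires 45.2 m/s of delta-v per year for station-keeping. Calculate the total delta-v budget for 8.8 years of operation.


dV = rate * years = 45.2 * 8.8
dV = 397.7600 m/s

397.7600 m/s


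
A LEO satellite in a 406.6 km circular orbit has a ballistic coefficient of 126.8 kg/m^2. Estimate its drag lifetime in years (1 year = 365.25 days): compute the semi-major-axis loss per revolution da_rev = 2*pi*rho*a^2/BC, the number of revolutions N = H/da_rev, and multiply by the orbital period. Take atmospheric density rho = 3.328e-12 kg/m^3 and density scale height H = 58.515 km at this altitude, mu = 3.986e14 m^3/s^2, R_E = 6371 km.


a = R_E + alt = 6777.6000 km = 6.7776e+06 m
da_rev = 2*pi*rho*a^2/BC = 2*pi*3.328e-12*(6.7776e+06)^2/126.8 = 7.575230 m per revolution
N = H/da_rev = 58515.0000 m / 7.575230 m = 7724.5183 revolutions
P = 2*pi*sqrt(a^3/mu) = 5552.9674 s
lifetime = N*P = 7724.5183 * 5552.9674 = 4.2893998e+07 s = 496.4583 days
years = 496.4583 / 365.25 = 1.3592 years

1.3592 years


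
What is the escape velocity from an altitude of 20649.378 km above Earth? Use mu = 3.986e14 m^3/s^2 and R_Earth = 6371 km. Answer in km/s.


r = 6371.0 + 20649.378 = 27020.3780 km = 2.7020378e+07 m
v_esc = sqrt(2*mu/r) = sqrt(2*3.986e14 / 2.7020378e+07)
v_esc = 5431.7270 m/s = 5.4317 km/s

5.4317 km/s


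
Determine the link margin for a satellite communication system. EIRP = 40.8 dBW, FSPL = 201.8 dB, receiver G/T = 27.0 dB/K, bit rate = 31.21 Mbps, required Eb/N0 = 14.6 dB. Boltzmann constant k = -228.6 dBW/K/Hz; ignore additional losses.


C/N0 = EIRP - FSPL + G/T - k = 40.8 - 201.8 + 27.0 - (-228.6)
C/N0 = 94.6000 dB-Hz
R_b = 31.21 Mbps = 3.121e+07 bps -> 10*log10(R_b) = 74.9429 dB-Hz
Eb/N0 = C/N0 - 10*log10(R_b) = 94.6000 - 74.9429 = 19.6571 dB
Margin = Eb/N0 - Eb/N0_req = 19.6571 - 14.6 = 5.0571 dB (link closes)

5.0571 dB


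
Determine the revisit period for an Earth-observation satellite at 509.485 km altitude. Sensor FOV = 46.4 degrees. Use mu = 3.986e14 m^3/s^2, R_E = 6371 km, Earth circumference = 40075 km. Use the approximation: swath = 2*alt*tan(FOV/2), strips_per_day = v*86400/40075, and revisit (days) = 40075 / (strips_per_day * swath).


swath = 2*509.485*tan(0.4049164) = 436.7311 km
v = sqrt(mu/r) = 7611.3049 m/s = 7.6113 km/s
strips/day = v*86400/40075 = 7.6113*86400/40075 = 16.4097
coverage/day = strips * swath = 16.4097 * 436.7311 = 7166.6047 km
revisit = 40075 / 7166.6047 = 5.5919 days

5.5919 days


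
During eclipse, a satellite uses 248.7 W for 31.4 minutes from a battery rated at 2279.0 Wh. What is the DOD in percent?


E_used = P * t / 60 = 248.7 * 31.4 / 60 = 130.1530 Wh
DOD = E_used / E_total * 100 = 130.1530 / 2279.0 * 100
DOD = 5.7110 %

5.7110 %


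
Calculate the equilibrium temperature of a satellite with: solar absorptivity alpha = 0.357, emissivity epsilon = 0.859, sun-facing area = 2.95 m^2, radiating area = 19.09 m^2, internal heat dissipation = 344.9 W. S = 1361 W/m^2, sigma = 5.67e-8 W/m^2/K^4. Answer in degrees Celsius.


Numerator = alpha*S*A_sun + Q_int = 0.357*1361*2.95 + 344.9 = 1778.2371 W
Denominator = eps*sigma*A_rad = 0.859*5.67e-8*19.09 = 9.2978418e-07 W/K^4
T^4 = 1.9125268e+09 K^4
T = 209.1230 K = -64.0270 C

-64.0270 degrees Celsius


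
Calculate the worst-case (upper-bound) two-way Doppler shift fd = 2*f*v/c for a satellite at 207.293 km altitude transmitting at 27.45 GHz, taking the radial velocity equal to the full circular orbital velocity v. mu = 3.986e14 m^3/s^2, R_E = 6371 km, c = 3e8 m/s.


r = 6.578293e+06 m
v = sqrt(mu/r) = 7784.1651 m/s (worst-case radial velocity)
f = 27.45 GHz = 2.745e+10 Hz
fd = 2*f*v/c = 2*2.745e+10*7784.1651/3.0e+08
fd = 1.4245022e+06 Hz

1.4245e+06 Hz


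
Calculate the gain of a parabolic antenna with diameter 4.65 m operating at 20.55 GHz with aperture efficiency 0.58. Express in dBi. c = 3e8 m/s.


lambda = c/f = 3e8 / 2.055e+10 = 0.01459854 m
G = eta*(pi*D/lambda)^2 = 0.58*(pi*4.65/0.01459854)^2
G = 580784.1929 (linear)
G = 10*log10(580784.1929) = 57.6401 dBi

57.6401 dBi


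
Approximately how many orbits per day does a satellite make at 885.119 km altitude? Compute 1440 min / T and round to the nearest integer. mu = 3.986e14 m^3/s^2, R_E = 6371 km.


r = 7.256119e+06 m
T = 2*pi*sqrt(r^3/mu) = 6151.3129 s = 102.5219 min
revs/day = 1440 / 102.5219 = 14.0458
Rounded: 14 revolutions per day

14 revolutions per day


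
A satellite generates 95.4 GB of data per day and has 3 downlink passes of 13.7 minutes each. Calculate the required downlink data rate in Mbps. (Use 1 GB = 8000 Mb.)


total contact time = 3 * 13.7 * 60 = 2466.0000 s
data = 95.4 GB = 763200.0000 Mb
rate = 763200.0000 / 2466.0000 = 309.4891 Mbps

309.4891 Mbps


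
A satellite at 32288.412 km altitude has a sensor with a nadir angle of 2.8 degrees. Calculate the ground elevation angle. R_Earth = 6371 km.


r = R_E + alt = 38659.4120 km
Law of sines in the satellite / Earth-center / ground-point triangle:
  sin(nadir)/R_E = sin(90 + el)/r  =>  cos(el) = (r/R_E)*sin(nadir)
cos(el) = (38659.4120 / 6371.0000) * sin(2.8 deg) = 0.2964218
el = arccos(0.2964218) = 72.7572 deg
(Earth-central angle = 90 - nadir - el = 14.4428 deg)

72.7572 degrees


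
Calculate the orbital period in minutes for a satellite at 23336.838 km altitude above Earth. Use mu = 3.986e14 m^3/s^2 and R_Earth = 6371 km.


r = 29707.8380 km = 2.9707838e+07 m
T = 2*pi*sqrt(r^3/mu) = 2*pi*sqrt(2.621882e+22 / 3.986e14)
T = 50958.6356 s = 849.3106 min

849.3106 minutes


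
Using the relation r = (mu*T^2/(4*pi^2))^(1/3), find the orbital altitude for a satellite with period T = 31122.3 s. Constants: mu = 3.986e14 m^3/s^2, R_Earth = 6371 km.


T = 31122.3 s
r = (mu*T^2/(4*pi^2))^(1/3) = (3.986e14 * 31122.3^2 / (4*pi^2))^(1/3)
r = 2.1384888e+07 m = 21384.8878 km
alt = r - R_E = 21384.8878 - 6371 = 15013.8878 km

15013.8878 km


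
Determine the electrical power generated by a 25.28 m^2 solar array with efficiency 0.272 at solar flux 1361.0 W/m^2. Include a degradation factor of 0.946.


P = area * eta * S * degradation
P = 25.28 * 0.272 * 1361.0 * 0.946
P = 8853.0973 W

8853.0973 W


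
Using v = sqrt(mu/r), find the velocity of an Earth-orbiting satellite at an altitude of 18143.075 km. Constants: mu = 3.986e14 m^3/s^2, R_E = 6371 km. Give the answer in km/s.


r = R_E + alt = 6371.0 + 18143.075 = 24514.0750 km = 2.4514075e+07 m
v = sqrt(mu/r) = sqrt(3.986e14 / 2.4514075e+07) = 4032.3748 m/s = 4.0324 km/s

4.0324 km/s


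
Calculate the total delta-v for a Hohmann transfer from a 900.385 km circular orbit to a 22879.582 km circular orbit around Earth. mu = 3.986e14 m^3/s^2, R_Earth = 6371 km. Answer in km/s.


r1 = 7271.3850 km = 7.271385e+06 m
r2 = 29250.5820 km = 2.9250582e+07 m
dv1 = sqrt(mu/r1)*(sqrt(2*r2/(r1+r2)) - 1) = 1966.6616 m/s
dv2 = sqrt(mu/r2)*(1 - sqrt(2*r1/(r1+r2))) = 1362.0670 m/s
total dv = |dv1| + |dv2| = 1966.6616 + 1362.0670 = 3328.7286 m/s = 3.3287 km/s

3.3287 km/s


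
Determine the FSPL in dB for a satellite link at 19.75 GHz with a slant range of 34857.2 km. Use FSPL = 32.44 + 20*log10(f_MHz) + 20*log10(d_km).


f = 19.75 GHz = 19750.0000 MHz
d = 34857.2 km
FSPL = 32.44 + 20*log10(19750.0000) + 20*log10(34857.2)
FSPL = 32.44 + 85.9113 + 90.8458
FSPL = 209.1972 dB

209.1972 dB


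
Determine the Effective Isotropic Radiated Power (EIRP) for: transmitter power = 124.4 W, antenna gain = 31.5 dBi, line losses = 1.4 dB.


Pt = 124.4 W = 20.9482 dBW
EIRP = Pt_dBW + Gt - losses = 20.9482 + 31.5 - 1.4 = 51.0482 dBW

51.0482 dBW


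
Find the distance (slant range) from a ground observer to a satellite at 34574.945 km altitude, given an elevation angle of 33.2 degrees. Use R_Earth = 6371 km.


h = 34574.945 km, el = 33.2 deg
d = -R_E*sin(el) + sqrt((R_E*sin(el))^2 + 2*R_E*h + h^2)
d = -6371.0000*sin(0.5794493) + sqrt((6371.0000*0.5475632)^2 + 2*6371.0000*34574.945 + 34574.945^2)
d = 37108.8956 km

37108.8956 km


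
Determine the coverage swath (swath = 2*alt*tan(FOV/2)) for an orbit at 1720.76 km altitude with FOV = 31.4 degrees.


FOV = 31.4 deg = 0.5480334 rad
swath = 2 * alt * tan(FOV/2) = 2 * 1720.76 * tan(0.2740167)
swath = 2 * 1720.76 * 0.2810873
swath = 967.3676 km

967.3676 km


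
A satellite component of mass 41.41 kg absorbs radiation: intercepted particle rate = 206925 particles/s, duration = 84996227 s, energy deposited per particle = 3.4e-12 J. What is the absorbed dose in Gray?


Total energy deposited = rate * time * E_per
  = 206925 * 84996227 * 3.4e-12 = 59.7987 J
Dose = E_total / mass = 59.7987 / 41.41
Dose = 1.4441 Gy

1.4441 Gy


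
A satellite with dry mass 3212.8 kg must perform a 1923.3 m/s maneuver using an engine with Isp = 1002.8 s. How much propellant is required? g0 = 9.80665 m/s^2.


ve = Isp * g0 = 1002.8 * 9.80665 = 9834.108620 m/s
mass ratio = exp(dv/ve) = exp(1923.3/9834.108620) = 1.21600927
m_prop = m_dry * (mr - 1) = 3212.8 * (1.21600927 - 1)
m_prop = 693.9946 kg

693.9946 kg


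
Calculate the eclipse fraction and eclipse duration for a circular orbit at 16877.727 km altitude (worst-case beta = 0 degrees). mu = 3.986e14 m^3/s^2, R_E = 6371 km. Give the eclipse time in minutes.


r = 23248.7270 km
T = 587.9748 min
Eclipse fraction = arcsin(R_E/r)/pi = arcsin(6371.0000/23248.7270)/pi
= arcsin(0.2740365)/pi = 0.08835891
Eclipse duration = 0.08835891 * 587.9748 = 51.9528 min

51.9528 minutes


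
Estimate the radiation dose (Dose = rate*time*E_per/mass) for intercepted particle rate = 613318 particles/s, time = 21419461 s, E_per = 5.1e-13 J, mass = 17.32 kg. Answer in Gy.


Total energy deposited = rate * time * E_per
  = 613318 * 21419461 * 5.1e-13 = 6.6998 J
Dose = E_total / mass = 6.6998 / 17.32
Dose = 0.3868268 Gy

0.3868 Gy


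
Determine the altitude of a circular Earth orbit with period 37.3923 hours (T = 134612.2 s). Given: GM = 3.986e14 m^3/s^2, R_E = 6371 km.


T = 134612.2 s
r = (mu*T^2/(4*pi^2))^(1/3) = (3.986e14 * 134612.2^2 / (4*pi^2))^(1/3)
r = 5.6769552e+07 m = 56769.5520 km
alt = r - R_E = 56769.5520 - 6371 = 50398.5520 km

50398.5520 km


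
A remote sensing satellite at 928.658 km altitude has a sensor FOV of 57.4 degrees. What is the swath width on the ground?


FOV = 57.4 deg = 1.0018 rad
swath = 2 * alt * tan(FOV/2) = 2 * 928.658 * tan(0.5009095)
swath = 2 * 928.658 * 0.547484
swath = 1016.8508 km

1016.8508 km


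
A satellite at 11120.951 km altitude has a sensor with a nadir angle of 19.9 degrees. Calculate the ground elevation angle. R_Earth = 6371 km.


r = R_E + alt = 17491.9510 km
Law of sines in the satellite / Earth-center / ground-point triangle:
  sin(nadir)/R_E = sin(90 + el)/r  =>  cos(el) = (r/R_E)*sin(nadir)
cos(el) = (17491.9510 / 6371.0000) * sin(19.9 deg) = 0.9345318
el = arccos(0.9345318) = 20.8474 deg
(Earth-central angle = 90 - nadir - el = 49.2526 deg)

20.8474 degrees


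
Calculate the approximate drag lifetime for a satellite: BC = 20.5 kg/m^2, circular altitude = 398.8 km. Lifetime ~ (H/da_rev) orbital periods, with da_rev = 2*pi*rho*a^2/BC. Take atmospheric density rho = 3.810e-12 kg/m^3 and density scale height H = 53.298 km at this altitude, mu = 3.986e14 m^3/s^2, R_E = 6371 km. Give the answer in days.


a = R_E + alt = 6769.8000 km = 6.7698e+06 m
da_rev = 2*pi*rho*a^2/BC = 2*pi*3.810e-12*(6.7698e+06)^2/20.5 = 53.518343 m per revolution
N = H/da_rev = 53298.0000 m / 53.518343 m = 995.8828 revolutions
P = 2*pi*sqrt(a^3/mu) = 5543.3842 s
lifetime = N*P = 995.8828 * 5543.3842 = 5.5205612e+06 s = 63.8954 days

63.8954 days
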